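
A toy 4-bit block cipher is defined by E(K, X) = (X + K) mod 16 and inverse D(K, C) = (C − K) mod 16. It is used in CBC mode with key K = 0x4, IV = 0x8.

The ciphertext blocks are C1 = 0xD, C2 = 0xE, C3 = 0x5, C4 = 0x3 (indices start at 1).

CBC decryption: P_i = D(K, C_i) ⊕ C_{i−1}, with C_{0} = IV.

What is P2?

P2 = 0x7

P2: D(K, 0xE) = 0xA; 0xA ⊕ 0xD = 0x7.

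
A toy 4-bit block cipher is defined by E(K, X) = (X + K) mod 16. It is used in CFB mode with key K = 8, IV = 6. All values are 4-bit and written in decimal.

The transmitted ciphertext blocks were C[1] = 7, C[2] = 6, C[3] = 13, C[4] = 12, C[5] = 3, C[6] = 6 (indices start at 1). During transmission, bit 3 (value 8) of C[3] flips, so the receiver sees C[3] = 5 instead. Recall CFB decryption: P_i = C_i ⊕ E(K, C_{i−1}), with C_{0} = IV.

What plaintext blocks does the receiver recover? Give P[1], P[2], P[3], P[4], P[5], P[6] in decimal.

Only C[3] changed, to 5. In CFB, a change in C_i flips the same bit in P_i and garbles P_{i+1}. Decrypting the received ciphertext:
P[1]: E(K, 6) = 14; 7 ⊕ 14 = 9.
P[2]: E(K, 7) = 15; 6 ⊕ 15 = 9.
P[3]: E(K, 6) = 14; 5 ⊕ 14 = 11.
P[4]: E(K, 5) = 13; 12 ⊕ 13 = 1.
P[5]: E(K, 12) = 4; 3 ⊕ 4 = 7.
P[6]: E(K, 3) = 11; 6 ⊕ 11 = 13.
Blocks that differ from the original plaintext: P[3], P[4].

P[1] = 9, P[2] = 9, P[3] = 11, P[4] = 1, P[5] = 7, P[6] = 13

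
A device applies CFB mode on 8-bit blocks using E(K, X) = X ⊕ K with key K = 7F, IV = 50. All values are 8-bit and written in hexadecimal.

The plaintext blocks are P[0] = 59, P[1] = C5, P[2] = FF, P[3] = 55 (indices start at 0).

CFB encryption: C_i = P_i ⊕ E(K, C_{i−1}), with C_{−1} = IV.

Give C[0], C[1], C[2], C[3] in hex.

C[0]: E(K, 50) = 2F; 59 ⊕ 2F = 76.
C[1]: E(K, 76) = 09; C5 ⊕ 09 = CC.
C[2]: E(K, CC) = B3; FF ⊕ B3 = 4C.
C[3]: E(K, 4C) = 33; 55 ⊕ 33 = 66.

C[0] = 76, C[1] = CC, C[2] = 4C, C[3] = 66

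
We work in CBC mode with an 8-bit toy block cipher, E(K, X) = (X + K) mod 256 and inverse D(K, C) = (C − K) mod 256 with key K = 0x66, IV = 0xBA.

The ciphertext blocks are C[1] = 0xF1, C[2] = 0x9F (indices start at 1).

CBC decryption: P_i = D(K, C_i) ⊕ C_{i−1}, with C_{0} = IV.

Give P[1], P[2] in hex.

P[1]: D(K, 0xF1) = 0x8B; 0x8B ⊕ 0xBA = 0x31.
P[2]: D(K, 0x9F) = 0x39; 0x39 ⊕ 0xF1 = 0xC8.

P[1] = 0x31, P[2] = 0xC8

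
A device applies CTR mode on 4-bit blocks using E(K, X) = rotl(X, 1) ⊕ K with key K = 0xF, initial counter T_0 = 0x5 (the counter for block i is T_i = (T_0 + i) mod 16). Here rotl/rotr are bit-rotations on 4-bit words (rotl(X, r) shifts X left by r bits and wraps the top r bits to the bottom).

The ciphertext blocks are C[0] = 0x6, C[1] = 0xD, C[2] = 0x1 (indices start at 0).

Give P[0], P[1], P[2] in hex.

CTR decryption: S_i = E(K, T_i) where T_i is the counter for block i; P_i = C_i ⊕ S_i.
P[0]: T = 0x5, S = E(K, T) = 0x5; 0x6 ⊕ 0x5 = 0x3.
P[1]: T = 0x6, S = E(K, T) = 0x3; 0xD ⊕ 0x3 = 0xE.
P[2]: T = 0x7, S = E(K, T) = 0x1; 0x1 ⊕ 0x1 = 0x0.

P[0] = 0x3, P[1] = 0xE, P[2] = 0x0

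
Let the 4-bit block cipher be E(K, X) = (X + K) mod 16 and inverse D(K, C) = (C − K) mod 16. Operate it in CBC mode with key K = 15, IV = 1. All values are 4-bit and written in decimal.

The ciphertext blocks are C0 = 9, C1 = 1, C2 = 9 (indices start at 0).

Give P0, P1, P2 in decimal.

CBC decryption: P_i = D(K, C_i) ⊕ C_{i−1}, with C_{−1} = IV.
P0: D(K, 9) = 10; 10 ⊕ 1 = 11.
P1: D(K, 1) = 2; 2 ⊕ 9 = 11.
P2: D(K, 9) = 10; 10 ⊕ 1 = 11.

P0 = 11, P1 = 11, P2 = 11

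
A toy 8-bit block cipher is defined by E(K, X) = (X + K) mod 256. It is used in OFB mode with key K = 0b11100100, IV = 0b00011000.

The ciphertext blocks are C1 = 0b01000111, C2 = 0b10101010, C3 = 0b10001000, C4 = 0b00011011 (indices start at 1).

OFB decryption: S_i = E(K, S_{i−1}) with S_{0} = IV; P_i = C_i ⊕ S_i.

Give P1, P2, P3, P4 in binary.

P1: S = E(K, 0b00011000) = 0b11111100; 0b01000111 ⊕ 0b11111100 = 0b10111011.
P2: S = E(K, 0b11111100) = 0b11100000; 0b10101010 ⊕ 0b11100000 = 0b01001010.
P3: S = E(K, 0b11100000) = 0b11000100; 0b10001000 ⊕ 0b11000100 = 0b01001100.
P4: S = E(K, 0b11000100) = 0b10101000; 0b00011011 ⊕ 0b10101000 = 0b10110011.

P1 = 0b10111011, P2 = 0b01001010, P3 = 0b01001100, P4 = 0b10110011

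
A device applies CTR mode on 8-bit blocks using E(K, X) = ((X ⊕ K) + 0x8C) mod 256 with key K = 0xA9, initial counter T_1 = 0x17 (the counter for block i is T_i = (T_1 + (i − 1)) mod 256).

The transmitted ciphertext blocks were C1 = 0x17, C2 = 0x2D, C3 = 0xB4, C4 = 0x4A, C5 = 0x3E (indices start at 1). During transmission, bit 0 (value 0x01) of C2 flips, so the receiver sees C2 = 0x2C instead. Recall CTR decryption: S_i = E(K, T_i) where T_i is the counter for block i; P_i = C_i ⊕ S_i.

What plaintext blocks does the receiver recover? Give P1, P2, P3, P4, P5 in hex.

Only C2 changed, to 0x2C. In CTR, a change in C_i flips the same bit in P_i only; the keystream is unaffected. Decrypting the received ciphertext:
P1: T = 0x17, S = E(K, T) = 0x4A; 0x17 ⊕ 0x4A = 0x5D.
P2: T = 0x18, S = E(K, T) = 0x3D; 0x2C ⊕ 0x3D = 0x11.
P3: T = 0x19, S = E(K, T) = 0x3C; 0xB4 ⊕ 0x3C = 0x88.
P4: T = 0x1A, S = E(K, T) = 0x3F; 0x4A ⊕ 0x3F = 0x75.
P5: T = 0x1B, S = E(K, T) = 0x3E; 0x3E ⊕ 0x3E = 0x00.
Blocks that differ from the original plaintext: P2.

P1 = 0x5D, P2 = 0x11, P3 = 0x88, P4 = 0x75, P5 = 0x00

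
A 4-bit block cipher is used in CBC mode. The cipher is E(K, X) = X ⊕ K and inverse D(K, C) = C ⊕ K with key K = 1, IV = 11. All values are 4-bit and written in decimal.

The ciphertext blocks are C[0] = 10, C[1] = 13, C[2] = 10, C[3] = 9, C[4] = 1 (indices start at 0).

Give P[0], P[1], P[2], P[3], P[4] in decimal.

P[0] = 0, P[1] = 6, P[2] = 6, P[3] = 2, P[4] = 9

CBC decryption: P_i = D(K, C_i) ⊕ C_{i−1}, with C_{−1} = IV.
P[0]: D(K, 10) = 11; 11 ⊕ 11 = 0.
P[1]: D(K, 13) = 12; 12 ⊕ 10 = 6.
P[2]: D(K, 10) = 11; 11 ⊕ 13 = 6.
P[3]: D(K, 9) = 8; 8 ⊕ 10 = 2.
P[4]: D(K, 1) = 0; 0 ⊕ 9 = 9.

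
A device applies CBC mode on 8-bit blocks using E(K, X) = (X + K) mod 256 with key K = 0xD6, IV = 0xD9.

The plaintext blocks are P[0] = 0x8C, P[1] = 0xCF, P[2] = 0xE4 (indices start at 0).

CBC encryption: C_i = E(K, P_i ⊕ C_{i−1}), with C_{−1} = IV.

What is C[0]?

C[0]: P[0] ⊕ 0xD9 = 0x55; E(K, 0x55) = 0x2B.

C[0] = 0x2B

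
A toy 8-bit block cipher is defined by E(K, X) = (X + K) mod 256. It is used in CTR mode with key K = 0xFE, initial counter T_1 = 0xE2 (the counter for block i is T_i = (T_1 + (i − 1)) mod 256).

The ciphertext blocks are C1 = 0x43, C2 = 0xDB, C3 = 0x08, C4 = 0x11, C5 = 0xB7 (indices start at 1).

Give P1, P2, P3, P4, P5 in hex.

P1 = 0xA3, P2 = 0x3A, P3 = 0xEA, P4 = 0xF2, P5 = 0x53

CTR decryption: S_i = E(K, T_i) where T_i is the counter for block i; P_i = C_i ⊕ S_i.
P1: T = 0xE2, S = E(K, T) = 0xE0; 0x43 ⊕ 0xE0 = 0xA3.
P2: T = 0xE3, S = E(K, T) = 0xE1; 0xDB ⊕ 0xE1 = 0x3A.
P3: T = 0xE4, S = E(K, T) = 0xE2; 0x08 ⊕ 0xE2 = 0xEA.
P4: T = 0xE5, S = E(K, T) = 0xE3; 0x11 ⊕ 0xE3 = 0xF2.
P5: T = 0xE6, S = E(K, T) = 0xE4; 0xB7 ⊕ 0xE4 = 0x53.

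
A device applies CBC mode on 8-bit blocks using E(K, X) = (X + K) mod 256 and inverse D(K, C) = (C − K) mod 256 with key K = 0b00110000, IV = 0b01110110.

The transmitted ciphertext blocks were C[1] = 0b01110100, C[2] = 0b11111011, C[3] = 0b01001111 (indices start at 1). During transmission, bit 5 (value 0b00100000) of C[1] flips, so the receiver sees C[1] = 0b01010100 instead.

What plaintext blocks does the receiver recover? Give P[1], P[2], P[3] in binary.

CBC decryption: P_i = D(K, C_i) ⊕ C_{i−1}, with C_{0} = IV.
Only C[1] changed, to 0b01010100. In CBC, a change in C_i garbles P_i and flips the same bit in P_{i+1}. Decrypting the received ciphertext:
P[1]: D(K, 0b01010100) = 0b00100100; 0b00100100 ⊕ 0b01110110 = 0b01010010.
P[2]: D(K, 0b11111011) = 0b11001011; 0b11001011 ⊕ 0b01010100 = 0b10011111.
P[3]: D(K, 0b01001111) = 0b00011111; 0b00011111 ⊕ 0b11111011 = 0b11100100.
Blocks that differ from the original plaintext: P[1], P[2].

P[1] = 0b01010010, P[2] = 0b10011111, P[3] = 0b11100100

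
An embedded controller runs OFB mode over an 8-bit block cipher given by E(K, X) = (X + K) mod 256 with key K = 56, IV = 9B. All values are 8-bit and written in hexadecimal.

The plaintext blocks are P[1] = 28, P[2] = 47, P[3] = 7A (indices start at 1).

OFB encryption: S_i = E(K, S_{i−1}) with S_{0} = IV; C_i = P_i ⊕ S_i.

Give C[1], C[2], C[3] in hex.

C[1]: S = E(K, 9B) = F1; 28 ⊕ F1 = D9.
C[2]: S = E(K, F1) = 47; 47 ⊕ 47 = 00.
C[3]: S = E(K, 47) = 9D; 7A ⊕ 9D = E7.

C[1] = D9, C[2] = 00, C[3] = E7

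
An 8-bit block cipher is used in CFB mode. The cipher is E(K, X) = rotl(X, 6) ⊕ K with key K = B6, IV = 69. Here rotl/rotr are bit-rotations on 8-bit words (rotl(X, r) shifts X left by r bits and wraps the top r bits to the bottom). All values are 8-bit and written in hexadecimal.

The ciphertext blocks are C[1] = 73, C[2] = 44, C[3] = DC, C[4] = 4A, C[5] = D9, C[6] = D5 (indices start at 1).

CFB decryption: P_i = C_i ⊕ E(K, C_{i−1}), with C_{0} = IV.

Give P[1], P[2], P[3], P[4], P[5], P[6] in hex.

P[1]: E(K, 69) = EC; 73 ⊕ EC = 9F.
P[2]: E(K, 73) = 6A; 44 ⊕ 6A = 2E.
P[3]: E(K, 44) = A7; DC ⊕ A7 = 7B.
P[4]: E(K, DC) = 81; 4A ⊕ 81 = CB.
P[5]: E(K, 4A) = 24; D9 ⊕ 24 = FD.
P[6]: E(K, D9) = C0; D5 ⊕ C0 = 15.

P[1] = 9F, P[2] = 2E, P[3] = 7B, P[4] = CB, P[5] = FD, P[6] = 15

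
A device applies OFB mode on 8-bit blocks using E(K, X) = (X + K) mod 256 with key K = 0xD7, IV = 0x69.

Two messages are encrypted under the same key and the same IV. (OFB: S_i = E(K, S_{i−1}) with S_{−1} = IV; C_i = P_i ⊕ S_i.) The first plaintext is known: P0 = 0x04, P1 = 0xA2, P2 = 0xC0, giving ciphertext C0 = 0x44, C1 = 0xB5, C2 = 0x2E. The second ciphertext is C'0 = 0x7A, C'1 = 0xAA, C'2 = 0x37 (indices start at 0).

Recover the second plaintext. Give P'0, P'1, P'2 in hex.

In OFB with a reused IV, both messages share the same keystream S_i, so C_i ⊕ C'_i = P_i ⊕ P'_i and thus P'_i = P_i ⊕ C_i ⊕ C'_i.
P'0: 0x04 ⊕ 0x44 ⊕ 0x7A = 0x3A.
P'1: 0xA2 ⊕ 0xB5 ⊕ 0xAA = 0xBD.
P'2: 0xC0 ⊕ 0x2E ⊕ 0x37 = 0xD9.

P'0 = 0x3A, P'1 = 0xBD, P'2 = 0xD9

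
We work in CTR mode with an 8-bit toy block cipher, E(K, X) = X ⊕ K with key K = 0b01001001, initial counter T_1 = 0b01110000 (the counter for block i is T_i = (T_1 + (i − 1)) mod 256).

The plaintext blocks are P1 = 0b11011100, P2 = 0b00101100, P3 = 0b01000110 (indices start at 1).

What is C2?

CTR encryption: S_i = E(K, T_i) where T_i is the counter for block i; C_i = P_i ⊕ S_i.
C1: T = 0b01110000, S = E(K, T) = 0b00111001; 0b11011100 ⊕ 0b00111001 = 0b11100101.
C2: T = 0b01110001, S = E(K, T) = 0b00111000; 0b00101100 ⊕ 0b00111000 = 0b00010100.

C2 = 0b00010100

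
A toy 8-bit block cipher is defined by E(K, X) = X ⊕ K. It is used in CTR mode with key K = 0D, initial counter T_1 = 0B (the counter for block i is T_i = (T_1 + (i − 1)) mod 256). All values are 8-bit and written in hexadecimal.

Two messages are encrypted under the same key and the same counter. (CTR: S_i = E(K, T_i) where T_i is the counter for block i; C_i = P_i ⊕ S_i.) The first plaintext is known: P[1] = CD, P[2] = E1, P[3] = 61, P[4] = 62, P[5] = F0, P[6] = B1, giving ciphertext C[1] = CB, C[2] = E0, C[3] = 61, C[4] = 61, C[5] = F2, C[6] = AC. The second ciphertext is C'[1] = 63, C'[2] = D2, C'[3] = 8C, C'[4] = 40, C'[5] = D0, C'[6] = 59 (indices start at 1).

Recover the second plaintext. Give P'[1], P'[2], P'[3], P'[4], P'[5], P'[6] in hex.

P'[1] = 65, P'[2] = D3, P'[3] = 8C, P'[4] = 43, P'[5] = D2, P'[6] = 44

In CTR with a reused counter, both messages share the same keystream S_i, so C_i ⊕ C'_i = P_i ⊕ P'_i and thus P'_i = P_i ⊕ C_i ⊕ C'_i.
P'[1]: CD ⊕ CB ⊕ 63 = 65.
P'[2]: E1 ⊕ E0 ⊕ D2 = D3.
P'[3]: 61 ⊕ 61 ⊕ 8C = 8C.
P'[4]: 62 ⊕ 61 ⊕ 40 = 43.
P'[5]: F0 ⊕ F2 ⊕ D0 = D2.
P'[6]: B1 ⊕ AC ⊕ 59 = 44.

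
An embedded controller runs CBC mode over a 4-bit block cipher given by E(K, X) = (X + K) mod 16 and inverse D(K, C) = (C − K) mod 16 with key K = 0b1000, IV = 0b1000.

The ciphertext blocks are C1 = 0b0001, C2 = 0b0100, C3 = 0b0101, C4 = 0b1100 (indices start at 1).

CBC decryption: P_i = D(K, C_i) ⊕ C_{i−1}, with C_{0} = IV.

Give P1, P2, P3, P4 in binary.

P1: D(K, 0b0001) = 0b1001; 0b1001 ⊕ 0b1000 = 0b0001.
P2: D(K, 0b0100) = 0b1100; 0b1100 ⊕ 0b0001 = 0b1101.
P3: D(K, 0b0101) = 0b1101; 0b1101 ⊕ 0b0100 = 0b1001.
P4: D(K, 0b1100) = 0b0100; 0b0100 ⊕ 0b0101 = 0b0001.

P1 = 0b0001, P2 = 0b1101, P3 = 0b1001, P4 = 0b0001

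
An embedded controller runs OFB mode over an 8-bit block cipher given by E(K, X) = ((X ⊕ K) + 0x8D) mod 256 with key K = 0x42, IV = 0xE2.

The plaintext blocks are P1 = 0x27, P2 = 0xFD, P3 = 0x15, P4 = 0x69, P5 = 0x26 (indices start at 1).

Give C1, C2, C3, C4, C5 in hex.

C1 = 0x0A, C2 = 0x01, C3 = 0x5E, C4 = 0xFF, C5 = 0x47

OFB encryption: S_i = E(K, S_{i−1}) with S_{0} = IV; C_i = P_i ⊕ S_i.
C1: S = E(K, 0xE2) = 0x2D; 0x27 ⊕ 0x2D = 0x0A.
C2: S = E(K, 0x2D) = 0xFC; 0xFD ⊕ 0xFC = 0x01.
C3: S = E(K, 0xFC) = 0x4B; 0x15 ⊕ 0x4B = 0x5E.
C4: S = E(K, 0x4B) = 0x96; 0x69 ⊕ 0x96 = 0xFF.
C5: S = E(K, 0x96) = 0x61; 0x26 ⊕ 0x61 = 0x47.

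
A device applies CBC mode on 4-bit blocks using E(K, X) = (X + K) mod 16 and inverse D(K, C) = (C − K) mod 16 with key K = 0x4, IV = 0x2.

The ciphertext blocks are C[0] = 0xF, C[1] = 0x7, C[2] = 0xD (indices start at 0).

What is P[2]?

P[2] = 0xE

CBC decryption: P_i = D(K, C_i) ⊕ C_{i−1}, with C_{−1} = IV.
P[2]: D(K, 0xD) = 0x9; 0x9 ⊕ 0x7 = 0xE.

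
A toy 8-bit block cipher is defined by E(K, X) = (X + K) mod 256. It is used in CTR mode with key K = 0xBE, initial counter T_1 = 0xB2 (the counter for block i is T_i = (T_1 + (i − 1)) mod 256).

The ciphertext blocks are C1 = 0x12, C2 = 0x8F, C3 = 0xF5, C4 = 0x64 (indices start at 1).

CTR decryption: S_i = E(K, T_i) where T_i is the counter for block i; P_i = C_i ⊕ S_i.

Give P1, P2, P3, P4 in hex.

P1 = 0x62, P2 = 0xFE, P3 = 0x87, P4 = 0x17

P1: T = 0xB2, S = E(K, T) = 0x70; 0x12 ⊕ 0x70 = 0x62.
P2: T = 0xB3, S = E(K, T) = 0x71; 0x8F ⊕ 0x71 = 0xFE.
P3: T = 0xB4, S = E(K, T) = 0x72; 0xF5 ⊕ 0x72 = 0x87.
P4: T = 0xB5, S = E(K, T) = 0x73; 0x64 ⊕ 0x73 = 0x17.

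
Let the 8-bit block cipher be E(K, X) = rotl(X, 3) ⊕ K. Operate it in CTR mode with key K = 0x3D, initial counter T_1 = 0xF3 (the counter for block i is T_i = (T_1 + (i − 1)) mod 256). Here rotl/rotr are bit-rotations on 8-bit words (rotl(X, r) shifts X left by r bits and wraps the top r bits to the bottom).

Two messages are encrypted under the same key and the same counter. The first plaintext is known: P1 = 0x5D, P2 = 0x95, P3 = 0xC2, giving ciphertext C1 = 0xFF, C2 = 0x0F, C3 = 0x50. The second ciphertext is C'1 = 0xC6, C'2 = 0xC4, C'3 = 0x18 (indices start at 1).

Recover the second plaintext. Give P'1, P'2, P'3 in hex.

P'1 = 0x64, P'2 = 0x5E, P'3 = 0x8A

In CTR with a reused counter, both messages share the same keystream S_i, so C_i ⊕ C'_i = P_i ⊕ P'_i and thus P'_i = P_i ⊕ C_i ⊕ C'_i.
P'1: 0x5D ⊕ 0xFF ⊕ 0xC6 = 0x64.
P'2: 0x95 ⊕ 0x0F ⊕ 0xC4 = 0x5E.
P'3: 0xC2 ⊕ 0x50 ⊕ 0x18 = 0x8A.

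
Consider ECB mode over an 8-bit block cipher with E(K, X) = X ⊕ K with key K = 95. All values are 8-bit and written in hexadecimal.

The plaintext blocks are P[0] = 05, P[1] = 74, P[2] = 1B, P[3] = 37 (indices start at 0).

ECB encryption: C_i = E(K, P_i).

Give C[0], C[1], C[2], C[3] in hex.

C[0]: E(K, 05) = 90.
C[1]: E(K, 74) = E1.
C[2]: E(K, 1B) = 8E.
C[3]: E(K, 37) = A2.

C[0] = 90, C[1] = E1, C[2] = 8E, C[3] = A2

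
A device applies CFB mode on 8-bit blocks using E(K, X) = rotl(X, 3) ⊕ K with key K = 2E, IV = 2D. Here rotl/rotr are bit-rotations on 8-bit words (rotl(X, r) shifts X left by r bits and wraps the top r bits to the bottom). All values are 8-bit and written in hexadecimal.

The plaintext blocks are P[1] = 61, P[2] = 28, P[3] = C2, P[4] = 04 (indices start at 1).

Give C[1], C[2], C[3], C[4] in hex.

C[1] = 26, C[2] = 37, C[3] = 55, C[4] = 80

CFB encryption: C_i = P_i ⊕ E(K, C_{i−1}), with C_{0} = IV.
C[1]: E(K, 2D) = 47; 61 ⊕ 47 = 26.
C[2]: E(K, 26) = 1F; 28 ⊕ 1F = 37.
C[3]: E(K, 37) = 97; C2 ⊕ 97 = 55.
C[4]: E(K, 55) = 84; 04 ⊕ 84 = 80.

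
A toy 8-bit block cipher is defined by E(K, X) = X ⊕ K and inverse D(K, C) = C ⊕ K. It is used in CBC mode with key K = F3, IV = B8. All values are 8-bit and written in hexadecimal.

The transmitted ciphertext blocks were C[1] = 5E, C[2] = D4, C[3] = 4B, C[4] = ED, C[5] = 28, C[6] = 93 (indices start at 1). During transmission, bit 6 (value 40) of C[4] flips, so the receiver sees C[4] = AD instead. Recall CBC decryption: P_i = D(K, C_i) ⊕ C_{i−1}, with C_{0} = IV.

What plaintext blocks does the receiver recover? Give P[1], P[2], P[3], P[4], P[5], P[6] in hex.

Only C[4] changed, to AD. In CBC, a change in C_i garbles P_i and flips the same bit in P_{i+1}. Decrypting the received ciphertext:
P[1]: D(K, 5E) = AD; AD ⊕ B8 = 15.
P[2]: D(K, D4) = 27; 27 ⊕ 5E = 79.
P[3]: D(K, 4B) = B8; B8 ⊕ D4 = 6C.
P[4]: D(K, AD) = 5E; 5E ⊕ 4B = 15.
P[5]: D(K, 28) = DB; DB ⊕ AD = 76.
P[6]: D(K, 93) = 60; 60 ⊕ 28 = 48.
Blocks that differ from the original plaintext: P[4], P[5].

P[1] = 15, P[2] = 79, P[3] = 6C, P[4] = 15, P[5] = 76, P[6] = 48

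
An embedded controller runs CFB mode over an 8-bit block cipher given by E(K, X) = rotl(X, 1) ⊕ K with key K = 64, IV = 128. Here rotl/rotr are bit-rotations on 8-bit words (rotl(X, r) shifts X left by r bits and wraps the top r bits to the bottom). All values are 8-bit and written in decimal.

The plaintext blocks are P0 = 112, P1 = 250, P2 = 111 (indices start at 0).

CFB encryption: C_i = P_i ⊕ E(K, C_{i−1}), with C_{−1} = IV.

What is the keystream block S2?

241

C0: E(K, 128) = 65; 112 ⊕ 65 = 49.
C1: E(K, 49) = 34; 250 ⊕ 34 = 216.
C2: E(K, 216) = 241; 111 ⊕ 241 = 158.
So S2 = 241.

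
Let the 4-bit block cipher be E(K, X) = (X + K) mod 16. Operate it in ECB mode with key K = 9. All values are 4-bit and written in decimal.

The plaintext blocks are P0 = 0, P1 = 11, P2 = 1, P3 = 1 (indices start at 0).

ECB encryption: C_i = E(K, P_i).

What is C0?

C0: E(K, 0) = 9.

C0 = 9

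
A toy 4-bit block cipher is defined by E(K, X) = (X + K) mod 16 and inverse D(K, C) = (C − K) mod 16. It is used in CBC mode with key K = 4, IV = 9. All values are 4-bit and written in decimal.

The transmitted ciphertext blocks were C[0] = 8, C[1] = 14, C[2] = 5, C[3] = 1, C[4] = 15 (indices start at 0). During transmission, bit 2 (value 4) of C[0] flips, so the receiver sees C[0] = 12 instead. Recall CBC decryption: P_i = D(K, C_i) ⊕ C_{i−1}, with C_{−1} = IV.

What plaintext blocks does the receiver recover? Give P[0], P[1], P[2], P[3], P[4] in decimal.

Only C[0] changed, to 12. In CBC, a change in C_i garbles P_i and flips the same bit in P_{i+1}. Decrypting the received ciphertext:
P[0]: D(K, 12) = 8; 8 ⊕ 9 = 1.
P[1]: D(K, 14) = 10; 10 ⊕ 12 = 6.
P[2]: D(K, 5) = 1; 1 ⊕ 14 = 15.
P[3]: D(K, 1) = 13; 13 ⊕ 5 = 8.
P[4]: D(K, 15) = 11; 11 ⊕ 1 = 10.
Blocks that differ from the original plaintext: P[0], P[1].

P[0] = 1, P[1] = 6, P[2] = 15, P[3] = 8, P[4] = 10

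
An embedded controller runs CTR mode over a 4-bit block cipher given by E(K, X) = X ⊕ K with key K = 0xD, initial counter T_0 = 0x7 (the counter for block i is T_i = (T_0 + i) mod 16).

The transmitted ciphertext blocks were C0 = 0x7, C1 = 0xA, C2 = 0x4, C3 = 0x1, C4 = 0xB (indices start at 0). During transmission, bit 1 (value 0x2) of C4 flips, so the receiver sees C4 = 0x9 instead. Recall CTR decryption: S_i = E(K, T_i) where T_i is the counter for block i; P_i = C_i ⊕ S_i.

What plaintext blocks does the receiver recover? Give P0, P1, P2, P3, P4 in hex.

Only C4 changed, to 0x9. In CTR, a change in C_i flips the same bit in P_i only; the keystream is unaffected. Decrypting the received ciphertext:
P0: T = 0x7, S = E(K, T) = 0xA; 0x7 ⊕ 0xA = 0xD.
P1: T = 0x8, S = E(K, T) = 0x5; 0xA ⊕ 0x5 = 0xF.
P2: T = 0x9, S = E(K, T) = 0x4; 0x4 ⊕ 0x4 = 0x0.
P3: T = 0xA, S = E(K, T) = 0x7; 0x1 ⊕ 0x7 = 0x6.
P4: T = 0xB, S = E(K, T) = 0x6; 0x9 ⊕ 0x6 = 0xF.
Blocks that differ from the original plaintext: P4.

P0 = 0xD, P1 = 0xF, P2 = 0x0, P3 = 0x6, P4 = 0xF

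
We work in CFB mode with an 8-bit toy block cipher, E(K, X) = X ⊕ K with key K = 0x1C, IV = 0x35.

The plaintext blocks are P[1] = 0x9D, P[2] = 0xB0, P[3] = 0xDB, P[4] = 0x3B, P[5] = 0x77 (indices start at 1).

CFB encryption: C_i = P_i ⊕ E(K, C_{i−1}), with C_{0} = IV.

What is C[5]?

C[1]: E(K, 0x35) = 0x29; 0x9D ⊕ 0x29 = 0xB4.
C[2]: E(K, 0xB4) = 0xA8; 0xB0 ⊕ 0xA8 = 0x18.
C[3]: E(K, 0x18) = 0x04; 0xDB ⊕ 0x04 = 0xDF.
C[4]: E(K, 0xDF) = 0xC3; 0x3B ⊕ 0xC3 = 0xF8.
C[5]: E(K, 0xF8) = 0xE4; 0x77 ⊕ 0xE4 = 0x93.

C[5] = 0x93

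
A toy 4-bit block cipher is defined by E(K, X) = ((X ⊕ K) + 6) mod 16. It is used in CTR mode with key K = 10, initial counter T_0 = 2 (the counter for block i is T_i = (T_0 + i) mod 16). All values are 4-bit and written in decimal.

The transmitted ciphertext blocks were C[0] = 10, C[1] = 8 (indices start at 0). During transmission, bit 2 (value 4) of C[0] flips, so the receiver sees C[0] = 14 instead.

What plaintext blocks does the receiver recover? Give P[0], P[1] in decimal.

P[0] = 0, P[1] = 7

CTR decryption: S_i = E(K, T_i) where T_i is the counter for block i; P_i = C_i ⊕ S_i.
Only C[0] changed, to 14. In CTR, a change in C_i flips the same bit in P_i only; the keystream is unaffected. Decrypting the received ciphertext:
P[0]: T = 2, S = E(K, T) = 14; 14 ⊕ 14 = 0.
P[1]: T = 3, S = E(K, T) = 15; 8 ⊕ 15 = 7.
Blocks that differ from the original plaintext: P[0].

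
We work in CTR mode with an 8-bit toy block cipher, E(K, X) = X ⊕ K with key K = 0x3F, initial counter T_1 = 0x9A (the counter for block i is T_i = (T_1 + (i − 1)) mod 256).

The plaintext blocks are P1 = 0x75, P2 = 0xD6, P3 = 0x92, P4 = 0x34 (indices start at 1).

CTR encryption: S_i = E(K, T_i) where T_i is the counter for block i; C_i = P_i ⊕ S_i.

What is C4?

C4 = 0x96

C1: T = 0x9A, S = E(K, T) = 0xA5; 0x75 ⊕ 0xA5 = 0xD0.
C2: T = 0x9B, S = E(K, T) = 0xA4; 0xD6 ⊕ 0xA4 = 0x72.
C3: T = 0x9C, S = E(K, T) = 0xA3; 0x92 ⊕ 0xA3 = 0x31.
C4: T = 0x9D, S = E(K, T) = 0xA2; 0x34 ⊕ 0xA2 = 0x96.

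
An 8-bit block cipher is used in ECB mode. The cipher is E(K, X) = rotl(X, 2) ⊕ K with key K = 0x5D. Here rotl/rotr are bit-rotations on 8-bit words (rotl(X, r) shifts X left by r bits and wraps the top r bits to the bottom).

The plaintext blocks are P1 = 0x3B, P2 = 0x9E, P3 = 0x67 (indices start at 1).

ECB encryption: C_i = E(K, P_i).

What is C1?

C1: E(K, 0x3B) = 0xB1.

C1 = 0xB1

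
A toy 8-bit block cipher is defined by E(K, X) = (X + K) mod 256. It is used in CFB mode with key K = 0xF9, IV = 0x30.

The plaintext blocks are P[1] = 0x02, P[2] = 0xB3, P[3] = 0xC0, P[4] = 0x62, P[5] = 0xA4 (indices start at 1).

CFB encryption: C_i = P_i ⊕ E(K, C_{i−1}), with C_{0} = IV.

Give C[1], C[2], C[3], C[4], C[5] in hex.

C[1] = 0x2B, C[2] = 0x97, C[3] = 0x50, C[4] = 0x2B, C[5] = 0x80

C[1]: E(K, 0x30) = 0x29; 0x02 ⊕ 0x29 = 0x2B.
C[2]: E(K, 0x2B) = 0x24; 0xB3 ⊕ 0x24 = 0x97.
C[3]: E(K, 0x97) = 0x90; 0xC0 ⊕ 0x90 = 0x50.
C[4]: E(K, 0x50) = 0x49; 0x62 ⊕ 0x49 = 0x2B.
C[5]: E(K, 0x2B) = 0x24; 0xA4 ⊕ 0x24 = 0x80.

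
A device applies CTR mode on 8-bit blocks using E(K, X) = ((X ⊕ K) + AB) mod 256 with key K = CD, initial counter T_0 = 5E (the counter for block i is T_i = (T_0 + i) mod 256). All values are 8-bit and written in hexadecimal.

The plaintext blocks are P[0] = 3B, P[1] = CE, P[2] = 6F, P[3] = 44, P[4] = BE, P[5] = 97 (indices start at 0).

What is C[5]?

CTR encryption: S_i = E(K, T_i) where T_i is the counter for block i; C_i = P_i ⊕ S_i.
C[0]: T = 5E, S = E(K, T) = 3E; 3B ⊕ 3E = 05.
C[1]: T = 5F, S = E(K, T) = 3D; CE ⊕ 3D = F3.
C[2]: T = 60, S = E(K, T) = 58; 6F ⊕ 58 = 37.
C[3]: T = 61, S = E(K, T) = 57; 44 ⊕ 57 = 13.
C[4]: T = 62, S = E(K, T) = 5A; BE ⊕ 5A = E4.
C[5]: T = 63, S = E(K, T) = 59; 97 ⊕ 59 = CE.

C[5] = CE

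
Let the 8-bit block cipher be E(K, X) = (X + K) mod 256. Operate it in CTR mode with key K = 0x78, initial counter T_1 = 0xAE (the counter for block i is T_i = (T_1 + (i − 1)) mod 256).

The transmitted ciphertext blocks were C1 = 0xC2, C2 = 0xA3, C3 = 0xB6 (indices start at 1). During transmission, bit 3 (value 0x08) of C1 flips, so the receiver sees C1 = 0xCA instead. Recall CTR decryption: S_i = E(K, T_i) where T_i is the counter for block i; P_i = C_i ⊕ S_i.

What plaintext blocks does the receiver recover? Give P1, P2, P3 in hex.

Only C1 changed, to 0xCA. In CTR, a change in C_i flips the same bit in P_i only; the keystream is unaffected. Decrypting the received ciphertext:
P1: T = 0xAE, S = E(K, T) = 0x26; 0xCA ⊕ 0x26 = 0xEC.
P2: T = 0xAF, S = E(K, T) = 0x27; 0xA3 ⊕ 0x27 = 0x84.
P3: T = 0xB0, S = E(K, T) = 0x28; 0xB6 ⊕ 0x28 = 0x9E.
Blocks that differ from the original plaintext: P1.

P1 = 0xEC, P2 = 0x84, P3 = 0x9E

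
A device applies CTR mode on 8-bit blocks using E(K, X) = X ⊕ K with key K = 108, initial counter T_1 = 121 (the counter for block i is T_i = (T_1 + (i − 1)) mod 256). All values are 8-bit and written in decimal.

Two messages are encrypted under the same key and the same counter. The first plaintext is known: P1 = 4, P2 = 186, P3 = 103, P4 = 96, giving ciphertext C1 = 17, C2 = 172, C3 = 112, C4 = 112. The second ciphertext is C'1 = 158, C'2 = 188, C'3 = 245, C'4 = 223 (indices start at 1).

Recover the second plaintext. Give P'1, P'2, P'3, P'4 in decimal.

P'1 = 139, P'2 = 170, P'3 = 226, P'4 = 207

In CTR with a reused counter, both messages share the same keystream S_i, so C_i ⊕ C'_i = P_i ⊕ P'_i and thus P'_i = P_i ⊕ C_i ⊕ C'_i.
P'1: 4 ⊕ 17 ⊕ 158 = 139.
P'2: 186 ⊕ 172 ⊕ 188 = 170.
P'3: 103 ⊕ 112 ⊕ 245 = 226.
P'4: 96 ⊕ 112 ⊕ 223 = 207.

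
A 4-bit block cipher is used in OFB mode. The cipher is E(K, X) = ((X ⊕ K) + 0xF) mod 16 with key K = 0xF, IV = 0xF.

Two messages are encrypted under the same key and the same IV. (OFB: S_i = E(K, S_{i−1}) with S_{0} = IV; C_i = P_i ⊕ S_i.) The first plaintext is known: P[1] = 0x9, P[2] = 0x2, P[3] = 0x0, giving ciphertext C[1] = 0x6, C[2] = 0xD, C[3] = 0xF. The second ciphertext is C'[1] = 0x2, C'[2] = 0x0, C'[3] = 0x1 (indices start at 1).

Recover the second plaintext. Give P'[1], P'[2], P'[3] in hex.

In OFB with a reused IV, both messages share the same keystream S_i, so C_i ⊕ C'_i = P_i ⊕ P'_i and thus P'_i = P_i ⊕ C_i ⊕ C'_i.
P'[1]: 0x9 ⊕ 0x6 ⊕ 0x2 = 0xD.
P'[2]: 0x2 ⊕ 0xD ⊕ 0x0 = 0xF.
P'[3]: 0x0 ⊕ 0xF ⊕ 0x1 = 0xE.

P'[1] = 0xD, P'[2] = 0xF, P'[3] = 0xE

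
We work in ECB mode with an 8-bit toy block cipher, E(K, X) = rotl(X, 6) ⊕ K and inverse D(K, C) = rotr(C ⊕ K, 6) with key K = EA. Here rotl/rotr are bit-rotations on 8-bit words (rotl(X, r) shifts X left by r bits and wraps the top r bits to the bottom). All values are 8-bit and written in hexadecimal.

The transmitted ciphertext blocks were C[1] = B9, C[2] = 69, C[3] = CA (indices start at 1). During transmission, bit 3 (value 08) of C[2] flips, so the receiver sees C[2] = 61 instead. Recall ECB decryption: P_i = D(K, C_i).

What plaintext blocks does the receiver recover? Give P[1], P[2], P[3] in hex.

Only C[2] changed, to 61. In ECB, a change in C_i affects only P_i. Decrypting the received ciphertext:
P[1]: D(K, B9) = 4D.
P[2]: D(K, 61) = 2E.
P[3]: D(K, CA) = 80.
Blocks that differ from the original plaintext: P[2].

P[1] = 4D, P[2] = 2E, P[3] = 80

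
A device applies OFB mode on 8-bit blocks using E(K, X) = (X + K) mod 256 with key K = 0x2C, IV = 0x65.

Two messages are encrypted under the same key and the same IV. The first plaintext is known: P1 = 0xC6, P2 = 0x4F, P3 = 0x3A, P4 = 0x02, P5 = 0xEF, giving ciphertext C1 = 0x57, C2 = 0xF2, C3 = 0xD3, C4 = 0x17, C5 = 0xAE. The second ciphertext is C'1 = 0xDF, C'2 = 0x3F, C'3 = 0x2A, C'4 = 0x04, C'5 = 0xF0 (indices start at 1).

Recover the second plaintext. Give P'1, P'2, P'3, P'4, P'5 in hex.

P'1 = 0x4E, P'2 = 0x82, P'3 = 0xC3, P'4 = 0x11, P'5 = 0xB1

In OFB with a reused IV, both messages share the same keystream S_i, so C_i ⊕ C'_i = P_i ⊕ P'_i and thus P'_i = P_i ⊕ C_i ⊕ C'_i.
P'1: 0xC6 ⊕ 0x57 ⊕ 0xDF = 0x4E.
P'2: 0x4F ⊕ 0xF2 ⊕ 0x3F = 0x82.
P'3: 0x3A ⊕ 0xD3 ⊕ 0x2A = 0xC3.
P'4: 0x02 ⊕ 0x17 ⊕ 0x04 = 0x11.
P'5: 0xEF ⊕ 0xAE ⊕ 0xF0 = 0xB1.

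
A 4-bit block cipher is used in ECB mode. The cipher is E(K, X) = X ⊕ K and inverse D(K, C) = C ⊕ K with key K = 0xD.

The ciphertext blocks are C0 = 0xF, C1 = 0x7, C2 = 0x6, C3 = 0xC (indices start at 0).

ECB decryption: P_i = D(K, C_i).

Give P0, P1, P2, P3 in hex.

P0: D(K, 0xF) = 0x2.
P1: D(K, 0x7) = 0xA.
P2: D(K, 0x6) = 0xB.
P3: D(K, 0xC) = 0x1.

P0 = 0x2, P1 = 0xA, P2 = 0xB, P3 = 0x1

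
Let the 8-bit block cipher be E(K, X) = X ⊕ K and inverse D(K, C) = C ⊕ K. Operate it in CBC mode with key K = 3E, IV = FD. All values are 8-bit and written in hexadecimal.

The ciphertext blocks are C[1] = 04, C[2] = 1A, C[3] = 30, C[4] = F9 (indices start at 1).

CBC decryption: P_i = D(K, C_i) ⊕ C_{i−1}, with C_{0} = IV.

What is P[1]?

P[1]: D(K, 04) = 3A; 3A ⊕ FD = C7.

P[1] = C7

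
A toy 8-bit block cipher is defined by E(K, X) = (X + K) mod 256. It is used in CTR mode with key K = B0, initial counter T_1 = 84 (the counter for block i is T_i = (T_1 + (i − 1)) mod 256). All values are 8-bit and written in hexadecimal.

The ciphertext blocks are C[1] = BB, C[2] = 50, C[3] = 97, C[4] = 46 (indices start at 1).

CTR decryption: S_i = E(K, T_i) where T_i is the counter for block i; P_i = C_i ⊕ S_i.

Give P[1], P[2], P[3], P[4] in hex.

P[1]: T = 84, S = E(K, T) = 34; BB ⊕ 34 = 8F.
P[2]: T = 85, S = E(K, T) = 35; 50 ⊕ 35 = 65.
P[3]: T = 86, S = E(K, T) = 36; 97 ⊕ 36 = A1.
P[4]: T = 87, S = E(K, T) = 37; 46 ⊕ 37 = 71.

P[1] = 8F, P[2] = 65, P[3] = A1, P[4] = 71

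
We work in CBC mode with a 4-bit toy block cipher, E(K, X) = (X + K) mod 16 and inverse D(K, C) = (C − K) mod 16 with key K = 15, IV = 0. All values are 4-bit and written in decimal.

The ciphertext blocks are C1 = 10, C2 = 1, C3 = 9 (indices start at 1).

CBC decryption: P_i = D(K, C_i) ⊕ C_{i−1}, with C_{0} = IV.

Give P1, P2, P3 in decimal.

P1: D(K, 10) = 11; 11 ⊕ 0 = 11.
P2: D(K, 1) = 2; 2 ⊕ 10 = 8.
P3: D(K, 9) = 10; 10 ⊕ 1 = 11.

P1 = 11, P2 = 8, P3 = 11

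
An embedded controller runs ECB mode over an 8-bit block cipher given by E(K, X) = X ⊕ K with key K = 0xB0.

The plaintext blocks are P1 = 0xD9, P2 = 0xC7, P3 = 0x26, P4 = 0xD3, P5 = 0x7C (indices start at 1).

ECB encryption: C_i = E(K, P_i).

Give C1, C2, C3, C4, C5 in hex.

C1: E(K, 0xD9) = 0x69.
C2: E(K, 0xC7) = 0x77.
C3: E(K, 0x26) = 0x96.
C4: E(K, 0xD3) = 0x63.
C5: E(K, 0x7C) = 0xCC.

C1 = 0x69, C2 = 0x77, C3 = 0x96, C4 = 0x63, C5 = 0xCC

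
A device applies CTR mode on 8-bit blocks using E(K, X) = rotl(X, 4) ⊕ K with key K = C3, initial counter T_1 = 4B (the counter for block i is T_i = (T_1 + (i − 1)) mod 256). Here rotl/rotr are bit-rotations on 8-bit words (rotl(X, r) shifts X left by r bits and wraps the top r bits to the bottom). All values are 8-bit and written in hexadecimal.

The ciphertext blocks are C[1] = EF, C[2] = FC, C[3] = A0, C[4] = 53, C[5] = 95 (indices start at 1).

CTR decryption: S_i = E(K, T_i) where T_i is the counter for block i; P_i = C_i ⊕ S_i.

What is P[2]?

P[2] = FB

P[2]: T = 4C, S = E(K, T) = 07; FC ⊕ 07 = FB.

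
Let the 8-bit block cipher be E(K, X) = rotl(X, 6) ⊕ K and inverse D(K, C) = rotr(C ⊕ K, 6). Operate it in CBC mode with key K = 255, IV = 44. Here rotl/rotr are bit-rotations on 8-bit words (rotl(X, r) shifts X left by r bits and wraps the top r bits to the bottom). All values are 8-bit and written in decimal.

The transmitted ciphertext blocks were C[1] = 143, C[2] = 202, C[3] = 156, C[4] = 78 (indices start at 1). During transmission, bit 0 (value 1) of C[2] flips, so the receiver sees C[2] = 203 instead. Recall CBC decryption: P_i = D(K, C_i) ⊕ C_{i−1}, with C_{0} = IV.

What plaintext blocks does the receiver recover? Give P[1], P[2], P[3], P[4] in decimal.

Only C[2] changed, to 203. In CBC, a change in C_i garbles P_i and flips the same bit in P_{i+1}. Decrypting the received ciphertext:
P[1]: D(K, 143) = 193; 193 ⊕ 44 = 237.
P[2]: D(K, 203) = 208; 208 ⊕ 143 = 95.
P[3]: D(K, 156) = 141; 141 ⊕ 203 = 70.
P[4]: D(K, 78) = 198; 198 ⊕ 156 = 90.
Blocks that differ from the original plaintext: P[2], P[3].

P[1] = 237, P[2] = 95, P[3] = 70, P[4] = 90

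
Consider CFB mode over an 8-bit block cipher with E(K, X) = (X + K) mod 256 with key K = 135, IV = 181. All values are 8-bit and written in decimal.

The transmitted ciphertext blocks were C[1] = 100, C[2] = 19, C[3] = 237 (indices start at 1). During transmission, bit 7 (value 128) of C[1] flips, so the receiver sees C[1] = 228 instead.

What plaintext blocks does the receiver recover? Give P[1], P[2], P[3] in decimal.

CFB decryption: P_i = C_i ⊕ E(K, C_{i−1}), with C_{0} = IV.
Only C[1] changed, to 228. In CFB, a change in C_i flips the same bit in P_i and garbles P_{i+1}. Decrypting the received ciphertext:
P[1]: E(K, 181) = 60; 228 ⊕ 60 = 216.
P[2]: E(K, 228) = 107; 19 ⊕ 107 = 120.
P[3]: E(K, 19) = 154; 237 ⊕ 154 = 119.
Blocks that differ from the original plaintext: P[1], P[2].

P[1] = 216, P[2] = 120, P[3] = 119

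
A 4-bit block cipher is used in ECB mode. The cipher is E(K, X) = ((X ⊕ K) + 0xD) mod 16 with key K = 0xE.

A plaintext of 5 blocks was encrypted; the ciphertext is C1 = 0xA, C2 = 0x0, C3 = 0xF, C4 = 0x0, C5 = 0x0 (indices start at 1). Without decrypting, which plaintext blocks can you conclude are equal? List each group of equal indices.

ECB encrypts each block independently with the same key, so equal ciphertext blocks imply equal plaintext blocks.
C2 = C4 = C5 = 0x0, so P2 = P4 = P5.

P2 = P4 = P5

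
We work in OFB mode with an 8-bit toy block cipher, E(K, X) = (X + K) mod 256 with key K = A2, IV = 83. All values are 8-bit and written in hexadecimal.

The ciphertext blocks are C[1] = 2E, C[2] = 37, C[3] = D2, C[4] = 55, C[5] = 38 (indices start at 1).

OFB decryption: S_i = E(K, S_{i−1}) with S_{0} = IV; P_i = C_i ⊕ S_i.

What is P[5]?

P[1]: S = E(K, 83) = 25; 2E ⊕ 25 = 0B.
P[2]: S = E(K, 25) = C7; 37 ⊕ C7 = F0.
P[3]: S = E(K, C7) = 69; D2 ⊕ 69 = BB.
P[4]: S = E(K, 69) = 0B; 55 ⊕ 0B = 5E.
P[5]: S = E(K, 0B) = AD; 38 ⊕ AD = 95.

P[5] = 95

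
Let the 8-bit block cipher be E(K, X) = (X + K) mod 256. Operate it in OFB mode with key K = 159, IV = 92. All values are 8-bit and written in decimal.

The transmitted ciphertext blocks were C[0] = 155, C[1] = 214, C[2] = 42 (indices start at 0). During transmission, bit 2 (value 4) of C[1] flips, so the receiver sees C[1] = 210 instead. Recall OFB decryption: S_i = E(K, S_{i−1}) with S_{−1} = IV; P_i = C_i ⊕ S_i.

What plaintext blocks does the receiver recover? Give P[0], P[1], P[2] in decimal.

P[0] = 96, P[1] = 72, P[2] = 19

Only C[1] changed, to 210. In OFB, a change in C_i flips the same bit in P_i only; the keystream is unaffected. Decrypting the received ciphertext:
P[0]: S = E(K, 92) = 251; 155 ⊕ 251 = 96.
P[1]: S = E(K, 251) = 154; 210 ⊕ 154 = 72.
P[2]: S = E(K, 154) = 57; 42 ⊕ 57 = 19.
Blocks that differ from the original plaintext: P[1].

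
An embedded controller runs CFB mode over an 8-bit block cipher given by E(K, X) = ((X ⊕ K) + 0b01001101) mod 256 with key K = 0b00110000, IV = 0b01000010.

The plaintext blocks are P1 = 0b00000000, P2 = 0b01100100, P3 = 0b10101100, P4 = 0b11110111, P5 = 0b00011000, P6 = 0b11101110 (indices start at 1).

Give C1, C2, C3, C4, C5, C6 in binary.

CFB encryption: C_i = P_i ⊕ E(K, C_{i−1}), with C_{0} = IV.
C1: E(K, 0b01000010) = 0b10111111; 0b00000000 ⊕ 0b10111111 = 0b10111111.
C2: E(K, 0b10111111) = 0b11011100; 0b01100100 ⊕ 0b11011100 = 0b10111000.
C3: E(K, 0b10111000) = 0b11010101; 0b10101100 ⊕ 0b11010101 = 0b01111001.
C4: E(K, 0b01111001) = 0b10010110; 0b11110111 ⊕ 0b10010110 = 0b01100001.
C5: E(K, 0b01100001) = 0b10011110; 0b00011000 ⊕ 0b10011110 = 0b10000110.
C6: E(K, 0b10000110) = 0b00000011; 0b11101110 ⊕ 0b00000011 = 0b11101101.

C1 = 0b10111111, C2 = 0b10111000, C3 = 0b01111001, C4 = 0b01100001, C5 = 0b10000110, C6 = 0b11101101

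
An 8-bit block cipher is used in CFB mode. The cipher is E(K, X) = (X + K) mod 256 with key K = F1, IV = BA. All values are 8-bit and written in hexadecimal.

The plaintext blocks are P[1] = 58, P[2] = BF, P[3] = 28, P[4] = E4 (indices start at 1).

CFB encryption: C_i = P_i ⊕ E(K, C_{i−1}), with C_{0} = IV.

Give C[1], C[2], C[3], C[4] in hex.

C[1]: E(K, BA) = AB; 58 ⊕ AB = F3.
C[2]: E(K, F3) = E4; BF ⊕ E4 = 5B.
C[3]: E(K, 5B) = 4C; 28 ⊕ 4C = 64.
C[4]: E(K, 64) = 55; E4 ⊕ 55 = B1.

C[1] = F3, C[2] = 5B, C[3] = 64, C[4] = B1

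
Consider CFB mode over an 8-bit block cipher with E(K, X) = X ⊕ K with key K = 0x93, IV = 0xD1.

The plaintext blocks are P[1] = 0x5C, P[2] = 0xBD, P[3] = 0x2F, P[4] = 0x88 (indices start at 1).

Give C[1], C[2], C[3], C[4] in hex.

C[1] = 0x1E, C[2] = 0x30, C[3] = 0x8C, C[4] = 0x97

CFB encryption: C_i = P_i ⊕ E(K, C_{i−1}), with C_{0} = IV.
C[1]: E(K, 0xD1) = 0x42; 0x5C ⊕ 0x42 = 0x1E.
C[2]: E(K, 0x1E) = 0x8D; 0xBD ⊕ 0x8D = 0x30.
C[3]: E(K, 0x30) = 0xA3; 0x2F ⊕ 0xA3 = 0x8C.
C[4]: E(K, 0x8C) = 0x1F; 0x88 ⊕ 0x1F = 0x97.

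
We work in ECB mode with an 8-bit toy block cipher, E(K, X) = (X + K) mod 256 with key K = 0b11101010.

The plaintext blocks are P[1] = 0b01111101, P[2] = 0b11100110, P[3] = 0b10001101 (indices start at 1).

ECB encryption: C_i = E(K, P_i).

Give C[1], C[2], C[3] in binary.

C[1] = 0b01100111, C[2] = 0b11010000, C[3] = 0b01110111

C[1]: E(K, 0b01111101) = 0b01100111.
C[2]: E(K, 0b11100110) = 0b11010000.
C[3]: E(K, 0b10001101) = 0b01110111.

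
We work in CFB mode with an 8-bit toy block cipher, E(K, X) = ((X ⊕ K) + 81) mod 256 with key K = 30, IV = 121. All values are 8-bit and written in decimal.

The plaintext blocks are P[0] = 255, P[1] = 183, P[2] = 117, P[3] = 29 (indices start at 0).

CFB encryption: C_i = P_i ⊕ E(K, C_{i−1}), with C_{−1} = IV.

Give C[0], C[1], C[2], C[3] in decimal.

C[0] = 71, C[1] = 29, C[2] = 33, C[3] = 141

C[0]: E(K, 121) = 184; 255 ⊕ 184 = 71.
C[1]: E(K, 71) = 170; 183 ⊕ 170 = 29.
C[2]: E(K, 29) = 84; 117 ⊕ 84 = 33.
C[3]: E(K, 33) = 144; 29 ⊕ 144 = 141.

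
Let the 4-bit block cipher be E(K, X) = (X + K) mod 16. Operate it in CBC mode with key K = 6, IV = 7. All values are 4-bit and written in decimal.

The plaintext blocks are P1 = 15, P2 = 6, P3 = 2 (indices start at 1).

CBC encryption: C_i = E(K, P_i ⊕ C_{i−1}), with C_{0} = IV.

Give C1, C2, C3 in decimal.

C1 = 14, C2 = 14, C3 = 2

C1: P1 ⊕ 7 = 8; E(K, 8) = 14.
C2: P2 ⊕ 14 = 8; E(K, 8) = 14.
C3: P3 ⊕ 14 = 12; E(K, 12) = 2.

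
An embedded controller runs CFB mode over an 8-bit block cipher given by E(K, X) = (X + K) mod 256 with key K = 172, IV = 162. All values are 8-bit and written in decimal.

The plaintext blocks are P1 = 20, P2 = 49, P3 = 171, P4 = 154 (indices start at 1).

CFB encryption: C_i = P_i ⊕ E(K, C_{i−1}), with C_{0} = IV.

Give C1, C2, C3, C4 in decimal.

C1: E(K, 162) = 78; 20 ⊕ 78 = 90.
C2: E(K, 90) = 6; 49 ⊕ 6 = 55.
C3: E(K, 55) = 227; 171 ⊕ 227 = 72.
C4: E(K, 72) = 244; 154 ⊕ 244 = 110.

C1 = 90, C2 = 55, C3 = 72, C4 = 110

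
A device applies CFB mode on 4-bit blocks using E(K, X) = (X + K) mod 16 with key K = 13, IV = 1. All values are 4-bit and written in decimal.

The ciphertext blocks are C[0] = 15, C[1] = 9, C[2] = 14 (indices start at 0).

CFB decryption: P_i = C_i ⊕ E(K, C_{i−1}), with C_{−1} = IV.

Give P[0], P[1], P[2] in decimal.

P[0]: E(K, 1) = 14; 15 ⊕ 14 = 1.
P[1]: E(K, 15) = 12; 9 ⊕ 12 = 5.
P[2]: E(K, 9) = 6; 14 ⊕ 6 = 8.

P[0] = 1, P[1] = 5, P[2] = 8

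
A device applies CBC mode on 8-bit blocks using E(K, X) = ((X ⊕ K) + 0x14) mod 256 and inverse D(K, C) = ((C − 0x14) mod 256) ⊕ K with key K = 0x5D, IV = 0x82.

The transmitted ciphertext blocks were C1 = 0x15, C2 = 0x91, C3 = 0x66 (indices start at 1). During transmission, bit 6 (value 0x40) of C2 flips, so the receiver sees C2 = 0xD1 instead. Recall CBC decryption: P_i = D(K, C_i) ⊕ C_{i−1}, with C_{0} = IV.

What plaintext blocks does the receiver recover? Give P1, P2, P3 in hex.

P1 = 0xDE, P2 = 0xF5, P3 = 0xDE

Only C2 changed, to 0xD1. In CBC, a change in C_i garbles P_i and flips the same bit in P_{i+1}. Decrypting the received ciphertext:
P1: D(K, 0x15) = 0x5C; 0x5C ⊕ 0x82 = 0xDE.
P2: D(K, 0xD1) = 0xE0; 0xE0 ⊕ 0x15 = 0xF5.
P3: D(K, 0x66) = 0x0F; 0x0F ⊕ 0xD1 = 0xDE.
Blocks that differ from the original plaintext: P2, P3.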